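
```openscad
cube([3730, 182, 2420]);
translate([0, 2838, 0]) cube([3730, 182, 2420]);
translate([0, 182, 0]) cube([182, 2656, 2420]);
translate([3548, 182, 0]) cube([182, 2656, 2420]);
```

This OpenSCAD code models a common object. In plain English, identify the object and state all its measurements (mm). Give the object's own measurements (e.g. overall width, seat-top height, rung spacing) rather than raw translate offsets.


The wall frame of a small rectangular building: four walls, each 2420 mm tall and 182 mm thick, enclosing a footprint 3730 mm (x) by 3020 mm (y) outside-to-outside, with no floor or roof. The front and back walls (the −y and +y sides) span the full width; the two side walls fit between them.


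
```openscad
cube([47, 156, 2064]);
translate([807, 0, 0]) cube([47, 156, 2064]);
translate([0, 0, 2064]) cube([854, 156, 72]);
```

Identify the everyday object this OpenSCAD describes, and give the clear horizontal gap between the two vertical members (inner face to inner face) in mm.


A door frame. The clear opening width is 760 mm.

Two 2064 mm tall posts with a header on top — a door frame. The left jamb is 47 mm wide at x = 0; the right jamb starts at x = 807. The clear opening is 807 − 47 = 760 mm.


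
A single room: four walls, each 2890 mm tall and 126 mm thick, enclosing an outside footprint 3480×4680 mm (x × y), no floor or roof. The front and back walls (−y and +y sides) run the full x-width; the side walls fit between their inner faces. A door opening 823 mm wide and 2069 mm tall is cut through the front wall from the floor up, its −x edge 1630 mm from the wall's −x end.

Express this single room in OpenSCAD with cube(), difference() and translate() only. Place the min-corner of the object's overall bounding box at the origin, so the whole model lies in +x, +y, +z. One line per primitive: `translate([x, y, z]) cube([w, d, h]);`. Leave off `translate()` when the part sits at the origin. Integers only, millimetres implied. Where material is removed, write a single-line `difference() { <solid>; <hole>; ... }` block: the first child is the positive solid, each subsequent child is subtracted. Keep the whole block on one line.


difference() { cube([3480, 126, 2890]); translate([1630, 0, 0]) cube([823, 126, 2069]); }
translate([0, 4554, 0]) cube([3480, 126, 2890]);
translate([0, 126, 0]) cube([126, 4428, 2890]);
translate([3354, 126, 0]) cube([126, 4428, 2890]);


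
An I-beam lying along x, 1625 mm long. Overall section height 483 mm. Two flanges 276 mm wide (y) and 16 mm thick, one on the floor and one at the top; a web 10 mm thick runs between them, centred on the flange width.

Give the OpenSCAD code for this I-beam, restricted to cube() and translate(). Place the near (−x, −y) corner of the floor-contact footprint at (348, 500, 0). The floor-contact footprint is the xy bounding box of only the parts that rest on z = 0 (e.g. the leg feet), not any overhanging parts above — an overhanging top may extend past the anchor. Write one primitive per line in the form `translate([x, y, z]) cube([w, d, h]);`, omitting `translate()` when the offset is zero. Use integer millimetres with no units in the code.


translate([348, 500, 0]) cube([1625, 276, 16]);
translate([348, 633, 16]) cube([1625, 10, 451]);
translate([348, 500, 467]) cube([1625, 276, 16]);


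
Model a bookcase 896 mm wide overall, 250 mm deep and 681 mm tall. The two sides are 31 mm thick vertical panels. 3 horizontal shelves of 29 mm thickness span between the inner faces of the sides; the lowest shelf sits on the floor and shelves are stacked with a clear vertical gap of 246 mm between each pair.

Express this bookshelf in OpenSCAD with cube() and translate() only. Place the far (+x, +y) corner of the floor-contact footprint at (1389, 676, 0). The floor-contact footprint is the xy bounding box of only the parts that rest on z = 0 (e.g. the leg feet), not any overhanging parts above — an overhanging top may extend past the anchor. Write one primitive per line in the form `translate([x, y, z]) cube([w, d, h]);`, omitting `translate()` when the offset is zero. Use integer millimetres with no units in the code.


translate([493, 426, 0]) cube([31, 250, 681]);
translate([1358, 426, 0]) cube([31, 250, 681]);
translate([524, 426, 0]) cube([834, 250, 29]);
translate([524, 426, 275]) cube([834, 250, 29]);
translate([524, 426, 550]) cube([834, 250, 29]);


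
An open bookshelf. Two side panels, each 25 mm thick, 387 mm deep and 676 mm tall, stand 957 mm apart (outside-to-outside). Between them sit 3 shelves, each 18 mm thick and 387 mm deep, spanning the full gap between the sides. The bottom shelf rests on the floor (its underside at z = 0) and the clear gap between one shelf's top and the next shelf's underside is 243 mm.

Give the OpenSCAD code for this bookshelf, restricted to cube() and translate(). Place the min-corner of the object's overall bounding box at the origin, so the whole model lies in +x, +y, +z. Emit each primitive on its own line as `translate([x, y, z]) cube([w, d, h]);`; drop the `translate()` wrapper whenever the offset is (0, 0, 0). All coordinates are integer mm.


cube([25, 387, 676]);
translate([932, 0, 0]) cube([25, 387, 676]);
translate([25, 0, 0]) cube([907, 387, 18]);
translate([25, 0, 261]) cube([907, 387, 18]);
translate([25, 0, 522]) cube([907, 387, 18]);


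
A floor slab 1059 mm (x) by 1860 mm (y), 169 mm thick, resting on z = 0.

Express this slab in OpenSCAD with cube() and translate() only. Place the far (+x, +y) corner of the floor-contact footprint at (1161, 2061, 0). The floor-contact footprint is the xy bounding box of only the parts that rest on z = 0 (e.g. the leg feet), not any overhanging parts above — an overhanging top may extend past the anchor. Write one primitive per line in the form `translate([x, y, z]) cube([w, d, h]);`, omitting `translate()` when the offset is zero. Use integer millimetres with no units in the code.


translate([102, 201, 0]) cube([1059, 1860, 169]);


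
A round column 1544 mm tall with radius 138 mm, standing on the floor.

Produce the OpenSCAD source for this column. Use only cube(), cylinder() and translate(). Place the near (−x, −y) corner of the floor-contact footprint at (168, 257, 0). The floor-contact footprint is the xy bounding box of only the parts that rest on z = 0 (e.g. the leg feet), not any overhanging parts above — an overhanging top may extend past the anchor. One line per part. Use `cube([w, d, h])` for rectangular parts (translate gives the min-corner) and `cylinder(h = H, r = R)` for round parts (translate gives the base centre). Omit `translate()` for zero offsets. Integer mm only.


translate([306, 395, 0]) cylinder(h = 1544, r = 138);


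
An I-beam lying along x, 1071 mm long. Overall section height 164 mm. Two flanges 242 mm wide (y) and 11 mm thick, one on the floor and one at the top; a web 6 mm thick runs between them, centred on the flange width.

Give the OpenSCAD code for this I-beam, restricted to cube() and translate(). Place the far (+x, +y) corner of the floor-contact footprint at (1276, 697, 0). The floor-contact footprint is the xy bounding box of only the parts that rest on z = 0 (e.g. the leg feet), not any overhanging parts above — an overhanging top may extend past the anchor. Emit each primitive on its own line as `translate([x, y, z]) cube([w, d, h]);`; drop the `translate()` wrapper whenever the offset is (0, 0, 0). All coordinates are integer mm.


translate([205, 455, 0]) cube([1071, 242, 11]);
translate([205, 573, 11]) cube([1071, 6, 142]);
translate([205, 455, 153]) cube([1071, 242, 11]);


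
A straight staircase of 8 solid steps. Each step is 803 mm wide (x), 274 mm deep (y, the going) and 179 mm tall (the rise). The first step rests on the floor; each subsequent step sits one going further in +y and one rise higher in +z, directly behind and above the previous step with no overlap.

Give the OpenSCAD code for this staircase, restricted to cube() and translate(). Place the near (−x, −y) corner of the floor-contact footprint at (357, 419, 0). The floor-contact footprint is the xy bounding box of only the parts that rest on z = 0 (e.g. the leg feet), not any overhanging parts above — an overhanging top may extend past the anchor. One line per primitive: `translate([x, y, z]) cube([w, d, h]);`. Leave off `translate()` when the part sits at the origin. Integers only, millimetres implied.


translate([357, 419, 0]) cube([803, 274, 179]);
translate([357, 693, 179]) cube([803, 274, 179]);
translate([357, 967, 358]) cube([803, 274, 179]);
translate([357, 1241, 537]) cube([803, 274, 179]);
translate([357, 1515, 716]) cube([803, 274, 179]);
translate([357, 1789, 895]) cube([803, 274, 179]);
translate([357, 2063, 1074]) cube([803, 274, 179]);
translate([357, 2337, 1253]) cube([803, 274, 179]);


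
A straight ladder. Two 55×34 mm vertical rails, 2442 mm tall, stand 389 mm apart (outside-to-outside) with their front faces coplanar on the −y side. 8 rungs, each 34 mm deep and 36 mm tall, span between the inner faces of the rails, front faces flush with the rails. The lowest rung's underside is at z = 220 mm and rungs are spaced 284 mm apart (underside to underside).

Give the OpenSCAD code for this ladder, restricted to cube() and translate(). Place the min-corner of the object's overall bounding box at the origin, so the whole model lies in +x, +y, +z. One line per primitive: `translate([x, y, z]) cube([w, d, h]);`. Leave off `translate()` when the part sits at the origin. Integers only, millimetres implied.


cube([55, 34, 2442]);
translate([334, 0, 0]) cube([55, 34, 2442]);
translate([55, 0, 220]) cube([279, 34, 36]);
translate([55, 0, 504]) cube([279, 34, 36]);
translate([55, 0, 788]) cube([279, 34, 36]);
translate([55, 0, 1072]) cube([279, 34, 36]);
translate([55, 0, 1356]) cube([279, 34, 36]);
translate([55, 0, 1640]) cube([279, 34, 36]);
translate([55, 0, 1924]) cube([279, 34, 36]);
translate([55, 0, 2208]) cube([279, 34, 36]);


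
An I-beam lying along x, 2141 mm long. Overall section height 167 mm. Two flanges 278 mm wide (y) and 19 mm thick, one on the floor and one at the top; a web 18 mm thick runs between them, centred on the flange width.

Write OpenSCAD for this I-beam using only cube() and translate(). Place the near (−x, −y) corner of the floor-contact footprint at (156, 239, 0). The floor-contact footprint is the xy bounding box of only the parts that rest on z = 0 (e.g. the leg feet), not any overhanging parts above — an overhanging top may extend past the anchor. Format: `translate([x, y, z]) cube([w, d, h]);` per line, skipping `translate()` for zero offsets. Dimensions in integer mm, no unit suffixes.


translate([156, 239, 0]) cube([2141, 278, 19]);
translate([156, 369, 19]) cube([2141, 18, 129]);
translate([156, 239, 148]) cube([2141, 278, 19]);


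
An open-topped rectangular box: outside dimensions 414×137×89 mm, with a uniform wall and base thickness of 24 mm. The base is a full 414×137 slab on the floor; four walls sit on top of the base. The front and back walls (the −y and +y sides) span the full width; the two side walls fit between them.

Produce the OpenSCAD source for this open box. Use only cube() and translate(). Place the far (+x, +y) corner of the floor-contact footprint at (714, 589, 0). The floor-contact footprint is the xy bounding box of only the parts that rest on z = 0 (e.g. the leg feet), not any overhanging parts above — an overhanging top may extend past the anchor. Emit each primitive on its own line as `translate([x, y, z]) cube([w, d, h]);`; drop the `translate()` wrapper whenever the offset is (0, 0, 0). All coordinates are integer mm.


translate([300, 452, 0]) cube([414, 137, 24]);
translate([300, 452, 24]) cube([414, 24, 65]);
translate([300, 565, 24]) cube([414, 24, 65]);
translate([300, 476, 24]) cube([24, 89, 65]);
translate([690, 476, 24]) cube([24, 89, 65]);


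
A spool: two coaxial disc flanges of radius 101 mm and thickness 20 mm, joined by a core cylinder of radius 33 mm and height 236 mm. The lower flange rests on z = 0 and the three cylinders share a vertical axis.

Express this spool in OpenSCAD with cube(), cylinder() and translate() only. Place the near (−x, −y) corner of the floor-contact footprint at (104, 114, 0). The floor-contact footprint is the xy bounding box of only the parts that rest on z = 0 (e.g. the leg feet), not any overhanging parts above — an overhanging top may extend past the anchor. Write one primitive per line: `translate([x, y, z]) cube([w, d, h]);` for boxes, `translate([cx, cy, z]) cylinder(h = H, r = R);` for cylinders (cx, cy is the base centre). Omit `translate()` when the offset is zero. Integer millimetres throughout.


translate([205, 215, 0]) cylinder(h = 20, r = 101);
translate([205, 215, 20]) cylinder(h = 236, r = 33);
translate([205, 215, 256]) cylinder(h = 20, r = 101);


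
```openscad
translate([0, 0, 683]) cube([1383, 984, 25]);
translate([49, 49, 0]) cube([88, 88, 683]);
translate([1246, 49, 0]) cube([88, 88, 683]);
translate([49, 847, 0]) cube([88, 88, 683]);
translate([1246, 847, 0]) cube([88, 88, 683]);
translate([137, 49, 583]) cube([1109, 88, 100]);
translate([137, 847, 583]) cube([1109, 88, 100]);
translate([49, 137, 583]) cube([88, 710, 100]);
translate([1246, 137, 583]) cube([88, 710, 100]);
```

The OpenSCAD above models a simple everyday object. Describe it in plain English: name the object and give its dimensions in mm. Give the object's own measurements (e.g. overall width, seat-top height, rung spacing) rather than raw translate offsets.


A rectangular dining table. The top is 1383×984×25 mm with its upper surface at z = 708 mm. It stands on four 88×88 mm square legs, each inset 49 mm from the nearest pair of top edges, running from the floor to the underside of the top. Four apron rails, 88 mm thick and 100 mm tall, run between adjacent legs with their top edges flush with the underside of the top and their outer faces flush with the legs' outer faces.


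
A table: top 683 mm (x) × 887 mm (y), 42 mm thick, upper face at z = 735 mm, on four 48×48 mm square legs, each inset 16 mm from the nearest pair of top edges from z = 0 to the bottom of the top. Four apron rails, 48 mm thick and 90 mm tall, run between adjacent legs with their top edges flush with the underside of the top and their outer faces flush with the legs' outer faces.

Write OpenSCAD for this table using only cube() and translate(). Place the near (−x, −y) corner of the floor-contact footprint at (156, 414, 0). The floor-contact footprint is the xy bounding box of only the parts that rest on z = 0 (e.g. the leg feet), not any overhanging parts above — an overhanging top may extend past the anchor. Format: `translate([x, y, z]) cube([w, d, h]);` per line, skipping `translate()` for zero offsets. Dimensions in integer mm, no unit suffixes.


// leg_h = 735 - 42 = 693
// apron z = 693 - 90 = 603
translate([140, 398, 693]) cube([683, 887, 42]);
translate([156, 414, 0]) cube([48, 48, 693]);
translate([759, 414, 0]) cube([48, 48, 693]);
translate([156, 1221, 0]) cube([48, 48, 693]);
translate([759, 1221, 0]) cube([48, 48, 693]);
translate([204, 414, 603]) cube([555, 48, 90]);
translate([204, 1221, 603]) cube([555, 48, 90]);
translate([156, 462, 603]) cube([48, 759, 90]);
translate([759, 462, 603]) cube([48, 759, 90]);


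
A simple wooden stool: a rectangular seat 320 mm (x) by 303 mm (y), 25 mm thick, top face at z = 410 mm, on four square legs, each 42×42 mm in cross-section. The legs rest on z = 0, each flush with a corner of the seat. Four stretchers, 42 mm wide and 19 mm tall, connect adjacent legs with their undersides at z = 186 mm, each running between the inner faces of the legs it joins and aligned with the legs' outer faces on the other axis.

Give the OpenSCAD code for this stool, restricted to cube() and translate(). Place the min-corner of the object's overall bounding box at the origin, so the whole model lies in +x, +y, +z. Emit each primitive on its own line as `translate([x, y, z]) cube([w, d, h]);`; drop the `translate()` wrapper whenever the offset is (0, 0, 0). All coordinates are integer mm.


translate([0, 0, 385]) cube([320, 303, 25]);
cube([42, 42, 385]);
translate([278, 0, 0]) cube([42, 42, 385]);
translate([0, 261, 0]) cube([42, 42, 385]);
translate([278, 261, 0]) cube([42, 42, 385]);
translate([42, 0, 186]) cube([236, 42, 19]);
translate([42, 261, 186]) cube([236, 42, 19]);
translate([0, 42, 186]) cube([42, 219, 19]);
translate([278, 42, 186]) cube([42, 219, 19]);


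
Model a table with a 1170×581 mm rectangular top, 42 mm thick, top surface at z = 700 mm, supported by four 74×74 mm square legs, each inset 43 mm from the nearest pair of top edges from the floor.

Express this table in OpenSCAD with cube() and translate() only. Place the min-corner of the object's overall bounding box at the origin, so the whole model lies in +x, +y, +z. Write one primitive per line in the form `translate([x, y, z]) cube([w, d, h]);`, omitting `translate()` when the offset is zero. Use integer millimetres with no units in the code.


translate([0, 0, 658]) cube([1170, 581, 42]);
translate([43, 43, 0]) cube([74, 74, 658]);
translate([1053, 43, 0]) cube([74, 74, 658]);
translate([43, 464, 0]) cube([74, 74, 658]);
translate([1053, 464, 0]) cube([74, 74, 658]);


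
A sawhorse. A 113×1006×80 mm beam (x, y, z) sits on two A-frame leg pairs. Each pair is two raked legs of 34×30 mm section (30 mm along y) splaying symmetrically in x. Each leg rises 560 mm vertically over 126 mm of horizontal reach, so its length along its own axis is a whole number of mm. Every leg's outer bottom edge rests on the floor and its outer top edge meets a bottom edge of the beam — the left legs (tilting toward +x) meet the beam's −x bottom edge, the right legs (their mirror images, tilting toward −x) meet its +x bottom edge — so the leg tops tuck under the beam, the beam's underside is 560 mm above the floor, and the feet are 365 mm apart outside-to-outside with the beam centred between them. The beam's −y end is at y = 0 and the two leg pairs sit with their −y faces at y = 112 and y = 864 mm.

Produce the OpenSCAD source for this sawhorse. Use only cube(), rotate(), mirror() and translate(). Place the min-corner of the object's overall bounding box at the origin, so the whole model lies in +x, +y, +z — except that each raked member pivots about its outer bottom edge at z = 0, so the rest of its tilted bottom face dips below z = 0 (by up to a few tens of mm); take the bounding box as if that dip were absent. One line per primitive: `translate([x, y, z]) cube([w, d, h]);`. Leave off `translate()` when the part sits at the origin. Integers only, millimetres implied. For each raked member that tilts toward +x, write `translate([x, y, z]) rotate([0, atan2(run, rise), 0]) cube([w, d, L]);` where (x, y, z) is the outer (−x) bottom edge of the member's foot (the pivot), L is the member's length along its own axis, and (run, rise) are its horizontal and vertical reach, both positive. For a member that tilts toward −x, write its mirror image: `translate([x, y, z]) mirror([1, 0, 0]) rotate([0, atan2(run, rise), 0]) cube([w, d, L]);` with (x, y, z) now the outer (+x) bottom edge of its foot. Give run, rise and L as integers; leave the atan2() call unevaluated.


// leg length = √(126² + 560²) = 574
// right-leg outer foot x = 2·126 + 113 = 365
// beam min-corner = (126, 0, 560)
translate([126, 0, 560]) cube([113, 1006, 80]);
translate([0, 112, 0]) rotate([0, atan2(126, 560), 0]) cube([34, 30, 574]);
translate([365, 112, 0]) mirror([1, 0, 0]) rotate([0, atan2(126, 560), 0]) cube([34, 30, 574]);
translate([0, 864, 0]) rotate([0, atan2(126, 560), 0]) cube([34, 30, 574]);
translate([365, 864, 0]) mirror([1, 0, 0]) rotate([0, atan2(126, 560), 0]) cube([34, 30, 574]);


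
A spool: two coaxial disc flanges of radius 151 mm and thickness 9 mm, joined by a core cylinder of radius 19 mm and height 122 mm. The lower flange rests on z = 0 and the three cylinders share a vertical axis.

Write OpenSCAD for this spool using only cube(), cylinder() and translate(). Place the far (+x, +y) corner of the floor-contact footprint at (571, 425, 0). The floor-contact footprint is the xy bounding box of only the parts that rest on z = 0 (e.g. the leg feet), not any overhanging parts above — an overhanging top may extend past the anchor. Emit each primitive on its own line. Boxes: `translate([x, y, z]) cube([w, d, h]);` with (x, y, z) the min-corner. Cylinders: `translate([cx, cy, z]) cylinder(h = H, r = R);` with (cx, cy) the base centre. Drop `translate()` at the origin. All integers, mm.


translate([420, 274, 0]) cylinder(h = 9, r = 151);
translate([420, 274, 9]) cylinder(h = 122, r = 19);
translate([420, 274, 131]) cylinder(h = 9, r = 151);


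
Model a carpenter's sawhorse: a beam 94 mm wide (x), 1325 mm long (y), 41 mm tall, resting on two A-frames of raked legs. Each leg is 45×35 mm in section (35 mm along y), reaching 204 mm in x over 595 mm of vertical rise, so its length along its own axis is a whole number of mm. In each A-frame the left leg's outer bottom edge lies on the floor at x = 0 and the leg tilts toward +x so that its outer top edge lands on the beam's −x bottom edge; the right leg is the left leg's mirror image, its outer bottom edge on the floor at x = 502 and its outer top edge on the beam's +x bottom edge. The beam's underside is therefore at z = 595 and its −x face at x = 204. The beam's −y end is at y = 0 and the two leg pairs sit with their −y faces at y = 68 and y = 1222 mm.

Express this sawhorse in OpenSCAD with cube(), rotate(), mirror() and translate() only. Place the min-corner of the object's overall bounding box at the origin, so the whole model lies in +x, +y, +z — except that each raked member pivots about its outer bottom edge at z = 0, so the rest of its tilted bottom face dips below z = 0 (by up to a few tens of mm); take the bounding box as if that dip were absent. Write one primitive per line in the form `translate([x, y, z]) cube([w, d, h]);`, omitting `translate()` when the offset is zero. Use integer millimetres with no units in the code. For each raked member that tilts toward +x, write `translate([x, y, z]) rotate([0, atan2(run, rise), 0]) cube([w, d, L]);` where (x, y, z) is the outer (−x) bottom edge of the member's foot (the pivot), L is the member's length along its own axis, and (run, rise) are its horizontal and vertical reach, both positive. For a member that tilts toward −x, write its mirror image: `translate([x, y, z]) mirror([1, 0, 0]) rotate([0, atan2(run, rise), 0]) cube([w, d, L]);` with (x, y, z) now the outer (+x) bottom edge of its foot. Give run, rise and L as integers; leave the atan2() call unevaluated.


translate([204, 0, 595]) cube([94, 1325, 41]);
translate([0, 68, 0]) rotate([0, atan2(204, 595), 0]) cube([45, 35, 629]);
translate([502, 68, 0]) mirror([1, 0, 0]) rotate([0, atan2(204, 595), 0]) cube([45, 35, 629]);
translate([0, 1222, 0]) rotate([0, atan2(204, 595), 0]) cube([45, 35, 629]);
translate([502, 1222, 0]) mirror([1, 0, 0]) rotate([0, atan2(204, 595), 0]) cube([45, 35, 629]);


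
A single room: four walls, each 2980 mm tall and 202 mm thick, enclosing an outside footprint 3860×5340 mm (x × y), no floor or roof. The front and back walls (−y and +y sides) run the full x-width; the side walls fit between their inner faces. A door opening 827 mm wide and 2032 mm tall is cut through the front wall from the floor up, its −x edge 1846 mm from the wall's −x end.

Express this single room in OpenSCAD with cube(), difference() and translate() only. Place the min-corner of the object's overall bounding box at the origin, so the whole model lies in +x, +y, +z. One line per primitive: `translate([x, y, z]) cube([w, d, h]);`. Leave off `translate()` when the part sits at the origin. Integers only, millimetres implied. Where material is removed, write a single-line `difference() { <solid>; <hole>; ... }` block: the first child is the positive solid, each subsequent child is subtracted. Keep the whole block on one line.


difference() { cube([3860, 202, 2980]); translate([1846, 0, 0]) cube([827, 202, 2032]); }
translate([0, 5138, 0]) cube([3860, 202, 2980]);
translate([0, 202, 0]) cube([202, 4936, 2980]);
translate([3658, 202, 0]) cube([202, 4936, 2980]);


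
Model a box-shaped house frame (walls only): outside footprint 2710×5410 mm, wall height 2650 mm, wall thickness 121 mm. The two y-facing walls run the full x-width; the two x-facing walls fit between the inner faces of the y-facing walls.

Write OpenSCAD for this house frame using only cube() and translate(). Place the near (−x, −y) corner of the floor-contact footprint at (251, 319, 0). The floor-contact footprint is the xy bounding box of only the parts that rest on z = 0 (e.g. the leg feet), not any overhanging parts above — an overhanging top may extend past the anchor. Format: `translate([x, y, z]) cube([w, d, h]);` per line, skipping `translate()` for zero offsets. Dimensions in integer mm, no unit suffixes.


translate([251, 319, 0]) cube([2710, 121, 2650]);
translate([251, 5608, 0]) cube([2710, 121, 2650]);
translate([251, 440, 0]) cube([121, 5168, 2650]);
translate([2840, 440, 0]) cube([121, 5168, 2650]);


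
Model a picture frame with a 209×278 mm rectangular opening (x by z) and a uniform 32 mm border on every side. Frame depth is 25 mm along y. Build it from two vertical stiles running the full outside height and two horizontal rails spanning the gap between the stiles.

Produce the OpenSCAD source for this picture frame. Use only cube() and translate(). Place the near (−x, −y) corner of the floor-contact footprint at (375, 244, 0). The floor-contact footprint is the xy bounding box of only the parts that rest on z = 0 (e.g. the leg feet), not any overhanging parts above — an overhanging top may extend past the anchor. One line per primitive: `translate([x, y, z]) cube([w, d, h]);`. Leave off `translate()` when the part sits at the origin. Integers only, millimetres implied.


translate([375, 244, 0]) cube([32, 25, 342]);
translate([616, 244, 0]) cube([32, 25, 342]);
translate([407, 244, 0]) cube([209, 25, 32]);
translate([407, 244, 310]) cube([209, 25, 32]);


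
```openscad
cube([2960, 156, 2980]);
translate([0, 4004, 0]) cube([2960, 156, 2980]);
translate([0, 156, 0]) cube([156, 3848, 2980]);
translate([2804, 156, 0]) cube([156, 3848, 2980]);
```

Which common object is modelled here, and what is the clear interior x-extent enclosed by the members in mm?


A house (or room) frame. The interior width is 2648 mm.

Four 2980 mm walls enclosing a rectangle with no floor or roof — a room or house frame. Outside width is 2960 mm and wall thickness is 156 mm, so the interior width is 2960 − 2 × 156 = 2648 mm.


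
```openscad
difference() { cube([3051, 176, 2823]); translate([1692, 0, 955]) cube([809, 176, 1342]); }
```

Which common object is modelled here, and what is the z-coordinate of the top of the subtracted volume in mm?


A wall with a window opening. The window head height is 2297 mm.

A wall with a rectangular opening subtracted — a window. Sill at z = 955, opening 1342 mm tall, so the head is at 955 + 1342 = 2297 mm.


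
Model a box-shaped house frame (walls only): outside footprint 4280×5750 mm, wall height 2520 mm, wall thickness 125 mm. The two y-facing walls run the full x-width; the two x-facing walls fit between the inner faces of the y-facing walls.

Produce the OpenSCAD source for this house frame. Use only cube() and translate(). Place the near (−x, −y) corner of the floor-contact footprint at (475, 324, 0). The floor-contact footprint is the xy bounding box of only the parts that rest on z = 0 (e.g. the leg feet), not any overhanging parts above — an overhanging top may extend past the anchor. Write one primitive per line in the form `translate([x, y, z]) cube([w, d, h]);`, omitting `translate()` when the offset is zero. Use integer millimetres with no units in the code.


translate([475, 324, 0]) cube([4280, 125, 2520]);
translate([475, 5949, 0]) cube([4280, 125, 2520]);
translate([475, 449, 0]) cube([125, 5500, 2520]);
translate([4630, 449, 0]) cube([125, 5500, 2520]);


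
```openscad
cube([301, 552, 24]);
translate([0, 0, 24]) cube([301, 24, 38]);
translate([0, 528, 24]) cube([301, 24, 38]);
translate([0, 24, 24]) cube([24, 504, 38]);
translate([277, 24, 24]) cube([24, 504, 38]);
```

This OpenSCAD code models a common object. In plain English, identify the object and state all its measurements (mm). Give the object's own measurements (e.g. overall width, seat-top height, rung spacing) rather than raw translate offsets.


An open-topped rectangular box: outside dimensions 301×552×62 mm, with a uniform wall and base thickness of 24 mm. The base is a full 301×552 slab on the floor; four walls sit on top of the base. The front and back walls (the −y and +y sides) span the full width; the two side walls fit between them.


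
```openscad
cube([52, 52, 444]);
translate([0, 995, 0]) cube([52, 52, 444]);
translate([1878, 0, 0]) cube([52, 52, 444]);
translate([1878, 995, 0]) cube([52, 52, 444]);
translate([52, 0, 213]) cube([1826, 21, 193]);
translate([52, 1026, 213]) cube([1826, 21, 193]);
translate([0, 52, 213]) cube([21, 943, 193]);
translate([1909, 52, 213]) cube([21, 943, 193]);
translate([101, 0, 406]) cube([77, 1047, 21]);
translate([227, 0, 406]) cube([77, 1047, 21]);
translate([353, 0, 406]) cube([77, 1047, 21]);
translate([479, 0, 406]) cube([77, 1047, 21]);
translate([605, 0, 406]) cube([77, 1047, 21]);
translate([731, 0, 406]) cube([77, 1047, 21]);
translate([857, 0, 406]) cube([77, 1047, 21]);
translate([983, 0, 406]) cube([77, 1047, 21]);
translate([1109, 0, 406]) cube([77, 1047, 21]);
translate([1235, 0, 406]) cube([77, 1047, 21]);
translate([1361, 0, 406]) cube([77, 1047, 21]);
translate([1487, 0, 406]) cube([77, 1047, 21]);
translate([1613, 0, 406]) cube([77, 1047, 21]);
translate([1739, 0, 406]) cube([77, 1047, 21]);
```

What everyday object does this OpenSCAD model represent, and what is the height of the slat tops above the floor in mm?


A bed frame. The slat-top height is 427 mm.

Four posts, four rails, and a row of slats — a bed frame. Slats sit on the rails at z = 213 + 193 = 406; with slat thickness 21, the top is 427 mm.


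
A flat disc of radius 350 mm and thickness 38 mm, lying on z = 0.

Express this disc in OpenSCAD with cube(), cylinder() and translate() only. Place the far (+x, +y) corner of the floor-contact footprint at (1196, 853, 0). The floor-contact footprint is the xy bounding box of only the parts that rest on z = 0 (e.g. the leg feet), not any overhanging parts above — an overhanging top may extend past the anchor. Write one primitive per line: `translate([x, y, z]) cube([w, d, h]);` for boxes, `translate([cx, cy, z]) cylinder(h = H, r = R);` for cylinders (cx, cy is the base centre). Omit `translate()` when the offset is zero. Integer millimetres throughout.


translate([846, 503, 0]) cylinder(h = 38, r = 350);


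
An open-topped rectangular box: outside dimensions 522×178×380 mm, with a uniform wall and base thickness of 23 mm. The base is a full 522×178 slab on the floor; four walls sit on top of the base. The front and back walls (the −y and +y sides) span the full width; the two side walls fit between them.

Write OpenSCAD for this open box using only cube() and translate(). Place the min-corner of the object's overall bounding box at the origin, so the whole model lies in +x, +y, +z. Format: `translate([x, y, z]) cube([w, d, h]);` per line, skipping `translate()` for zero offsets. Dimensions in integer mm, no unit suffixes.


cube([522, 178, 23]);
translate([0, 0, 23]) cube([522, 23, 357]);
translate([0, 155, 23]) cube([522, 23, 357]);
translate([0, 23, 23]) cube([23, 132, 357]);
translate([499, 23, 23]) cube([23, 132, 357]);


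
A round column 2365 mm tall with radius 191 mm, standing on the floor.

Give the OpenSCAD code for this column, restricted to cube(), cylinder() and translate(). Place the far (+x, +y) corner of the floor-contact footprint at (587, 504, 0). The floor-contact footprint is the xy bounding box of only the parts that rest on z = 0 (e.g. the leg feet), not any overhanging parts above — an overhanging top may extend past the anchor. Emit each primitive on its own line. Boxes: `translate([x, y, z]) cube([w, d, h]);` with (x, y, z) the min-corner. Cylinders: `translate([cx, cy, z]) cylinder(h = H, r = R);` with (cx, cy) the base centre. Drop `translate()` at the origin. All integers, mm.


translate([396, 313, 0]) cylinder(h = 2365, r = 191);


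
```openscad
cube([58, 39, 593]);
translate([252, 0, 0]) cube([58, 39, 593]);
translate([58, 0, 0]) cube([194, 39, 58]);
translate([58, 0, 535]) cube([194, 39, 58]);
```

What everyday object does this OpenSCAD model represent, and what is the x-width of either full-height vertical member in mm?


A picture frame. The border width is 58 mm.

Four thin pieces enclosing a rectangular opening — a picture frame. The two full-height stiles are 593 mm tall; the top rail sits at z = 535 and is 58 mm tall, so the border above the opening is 593 − 535 = 58 mm, matching the stile x-width.


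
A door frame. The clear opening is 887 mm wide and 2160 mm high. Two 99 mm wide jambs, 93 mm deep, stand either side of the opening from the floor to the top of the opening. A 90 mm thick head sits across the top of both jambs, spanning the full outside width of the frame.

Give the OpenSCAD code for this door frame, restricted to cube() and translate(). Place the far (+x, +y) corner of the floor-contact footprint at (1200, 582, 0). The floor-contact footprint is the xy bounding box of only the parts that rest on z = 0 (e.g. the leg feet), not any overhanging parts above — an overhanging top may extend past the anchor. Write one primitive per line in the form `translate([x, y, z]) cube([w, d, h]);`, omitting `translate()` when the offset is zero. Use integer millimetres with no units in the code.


translate([115, 489, 0]) cube([99, 93, 2160]);
translate([1101, 489, 0]) cube([99, 93, 2160]);
translate([115, 489, 2160]) cube([1085, 93, 90]);


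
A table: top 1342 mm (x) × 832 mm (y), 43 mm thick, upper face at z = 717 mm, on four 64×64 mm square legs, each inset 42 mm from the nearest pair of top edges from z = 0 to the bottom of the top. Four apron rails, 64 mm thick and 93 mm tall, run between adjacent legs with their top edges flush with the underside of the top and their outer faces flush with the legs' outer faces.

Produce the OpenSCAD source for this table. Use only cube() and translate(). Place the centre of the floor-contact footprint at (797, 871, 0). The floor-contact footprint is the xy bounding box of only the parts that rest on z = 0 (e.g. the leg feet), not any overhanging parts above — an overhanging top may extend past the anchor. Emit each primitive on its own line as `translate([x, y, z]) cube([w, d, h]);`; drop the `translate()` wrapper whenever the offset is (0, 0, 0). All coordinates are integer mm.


// leg_h = 717 - 43 = 674
// apron z = 674 - 93 = 581
translate([126, 455, 674]) cube([1342, 832, 43]);
translate([168, 497, 0]) cube([64, 64, 674]);
translate([1362, 497, 0]) cube([64, 64, 674]);
translate([168, 1181, 0]) cube([64, 64, 674]);
translate([1362, 1181, 0]) cube([64, 64, 674]);
translate([232, 497, 581]) cube([1130, 64, 93]);
translate([232, 1181, 581]) cube([1130, 64, 93]);
translate([168, 561, 581]) cube([64, 620, 93]);
translate([1362, 561, 581]) cube([64, 620, 93]);


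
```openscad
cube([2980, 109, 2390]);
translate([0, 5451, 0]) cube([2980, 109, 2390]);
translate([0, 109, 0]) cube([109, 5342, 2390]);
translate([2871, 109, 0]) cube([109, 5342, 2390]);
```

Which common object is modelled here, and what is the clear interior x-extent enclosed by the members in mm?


A house (or room) frame. The interior width is 2762 mm.

Four 2390 mm walls enclosing a rectangle with no floor or roof — a room or house frame. Outside width is 2980 mm and wall thickness is 109 mm, so the interior width is 2980 − 2 × 109 = 2762 mm.


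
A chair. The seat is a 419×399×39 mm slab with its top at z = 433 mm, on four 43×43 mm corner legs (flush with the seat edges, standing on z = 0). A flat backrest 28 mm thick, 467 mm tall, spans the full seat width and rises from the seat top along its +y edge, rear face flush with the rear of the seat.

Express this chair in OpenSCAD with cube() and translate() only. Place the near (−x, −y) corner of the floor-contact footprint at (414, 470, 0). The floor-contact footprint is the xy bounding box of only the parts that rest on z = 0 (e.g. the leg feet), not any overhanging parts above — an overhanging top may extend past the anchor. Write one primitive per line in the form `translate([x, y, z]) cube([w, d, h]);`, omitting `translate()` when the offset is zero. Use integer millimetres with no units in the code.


translate([414, 470, 394]) cube([419, 399, 39]);
translate([414, 470, 0]) cube([43, 43, 394]);
translate([790, 470, 0]) cube([43, 43, 394]);
translate([414, 826, 0]) cube([43, 43, 394]);
translate([790, 826, 0]) cube([43, 43, 394]);
translate([414, 841, 433]) cube([419, 28, 467]);


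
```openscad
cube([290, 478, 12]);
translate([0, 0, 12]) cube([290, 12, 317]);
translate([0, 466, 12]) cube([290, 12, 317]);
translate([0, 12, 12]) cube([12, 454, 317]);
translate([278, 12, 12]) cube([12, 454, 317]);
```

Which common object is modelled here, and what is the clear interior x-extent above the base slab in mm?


An open box. The internal width is 266 mm.

A 290×478 base slab with four walls standing on it — an open box. The base is 290 mm wide and the walls are 12 mm thick, so the internal width is 290 − 2 × 12 = 266 mm.


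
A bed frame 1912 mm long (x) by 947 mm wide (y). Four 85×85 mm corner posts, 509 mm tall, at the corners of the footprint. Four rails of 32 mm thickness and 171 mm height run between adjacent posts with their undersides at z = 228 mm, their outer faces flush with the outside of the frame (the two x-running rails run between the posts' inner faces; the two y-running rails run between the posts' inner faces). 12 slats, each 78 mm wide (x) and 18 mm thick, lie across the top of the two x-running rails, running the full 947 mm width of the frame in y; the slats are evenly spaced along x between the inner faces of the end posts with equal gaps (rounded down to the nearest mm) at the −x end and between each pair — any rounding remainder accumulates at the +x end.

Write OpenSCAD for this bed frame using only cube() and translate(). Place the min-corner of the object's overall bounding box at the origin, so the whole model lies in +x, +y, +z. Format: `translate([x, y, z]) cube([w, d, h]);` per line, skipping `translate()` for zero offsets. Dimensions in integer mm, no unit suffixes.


cube([85, 85, 509]);
translate([0, 862, 0]) cube([85, 85, 509]);
translate([1827, 0, 0]) cube([85, 85, 509]);
translate([1827, 862, 0]) cube([85, 85, 509]);
translate([85, 0, 228]) cube([1742, 32, 171]);
translate([85, 915, 228]) cube([1742, 32, 171]);
translate([0, 85, 228]) cube([32, 777, 171]);
translate([1880, 85, 228]) cube([32, 777, 171]);
translate([147, 0, 399]) cube([78, 947, 18]);
translate([287, 0, 399]) cube([78, 947, 18]);
translate([427, 0, 399]) cube([78, 947, 18]);
translate([567, 0, 399]) cube([78, 947, 18]);
translate([707, 0, 399]) cube([78, 947, 18]);
translate([847, 0, 399]) cube([78, 947, 18]);
translate([987, 0, 399]) cube([78, 947, 18]);
translate([1127, 0, 399]) cube([78, 947, 18]);
translate([1267, 0, 399]) cube([78, 947, 18]);
translate([1407, 0, 399]) cube([78, 947, 18]);
translate([1547, 0, 399]) cube([78, 947, 18]);
translate([1687, 0, 399]) cube([78, 947, 18]);


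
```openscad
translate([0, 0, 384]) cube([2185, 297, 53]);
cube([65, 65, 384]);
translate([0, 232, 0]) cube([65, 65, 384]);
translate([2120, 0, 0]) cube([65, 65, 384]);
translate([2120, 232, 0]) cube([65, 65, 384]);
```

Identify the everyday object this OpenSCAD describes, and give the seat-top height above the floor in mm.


A bench. The seat-top height is 437 mm.

A long slab on four corner posts — a bench. The slab sits at z = 384 with thickness 53, so the top is 384 + 53 = 437 mm.
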